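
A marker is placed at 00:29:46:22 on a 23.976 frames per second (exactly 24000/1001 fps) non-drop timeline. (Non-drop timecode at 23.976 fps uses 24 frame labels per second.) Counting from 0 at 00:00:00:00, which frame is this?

Total seconds to the label: (0 × 3600 + 29 × 60 + 46) = 1786.
Frame index = 1786 × 24 + 22 = 42886.

42886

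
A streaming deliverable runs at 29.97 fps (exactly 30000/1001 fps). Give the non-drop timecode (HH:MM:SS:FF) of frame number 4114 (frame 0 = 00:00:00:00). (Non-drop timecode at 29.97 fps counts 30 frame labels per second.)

00:02:17:04

4114 ÷ 30 = 137 full seconds, remainder 4 frames.
137 s = 0 h 2 min 17 s.
Timecode: 00:02:17:04.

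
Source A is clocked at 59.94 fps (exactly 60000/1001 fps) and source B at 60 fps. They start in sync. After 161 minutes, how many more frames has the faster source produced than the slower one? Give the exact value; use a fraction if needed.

82800/143 frames

161 min = 9660 s.
A emits 60000/1001 × 9660 = 82800000/143 frames; B emits 60 × 9660 = 579600.
Difference = 82800/143 frames (≈ 579.0210); B is ahead of A.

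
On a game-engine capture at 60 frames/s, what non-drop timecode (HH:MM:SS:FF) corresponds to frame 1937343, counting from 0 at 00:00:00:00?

1937343 ÷ 60 = 32289 full seconds, remainder 3 frames.
32289 s = 8 h 58 min 9 s.
Timecode: 08:58:09:03.

08:58:09:03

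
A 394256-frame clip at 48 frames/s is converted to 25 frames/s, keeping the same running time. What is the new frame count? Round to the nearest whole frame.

Frames at target rate = 394256 × (25) / (48) = 616025/3 ≈ 205341.667.
Nearest whole frame: 205342.

205342 frames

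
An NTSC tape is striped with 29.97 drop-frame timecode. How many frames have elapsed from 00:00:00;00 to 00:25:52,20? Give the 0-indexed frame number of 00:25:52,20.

As if non-drop at 30 labels/s: (0 × 3600 + 25 × 60 + 52) × 30 + 20 = 46580.
Minute boundaries passed: 25; those not divisible by 10: 25 − 2 = 23; dropped labels = 2 × 23 = 46.
Actual frame index = 46580 − 46 = 46534.

46534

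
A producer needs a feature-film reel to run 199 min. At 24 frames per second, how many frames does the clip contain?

199 min = 11940 s.
Frames = 11940 × 24 = 286560.

286560 frames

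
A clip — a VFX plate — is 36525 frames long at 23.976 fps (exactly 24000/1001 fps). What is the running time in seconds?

Running time = 36525 / (24000/1001) = 1523.396875 s.

1523.396875 seconds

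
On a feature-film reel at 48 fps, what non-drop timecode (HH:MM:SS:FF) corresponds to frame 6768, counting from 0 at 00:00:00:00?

00:02:21:00

6768 ÷ 48 = 141 full seconds, remainder 0 frames.
141 s = 0 h 2 min 21 s.
Timecode: 00:02:21:00.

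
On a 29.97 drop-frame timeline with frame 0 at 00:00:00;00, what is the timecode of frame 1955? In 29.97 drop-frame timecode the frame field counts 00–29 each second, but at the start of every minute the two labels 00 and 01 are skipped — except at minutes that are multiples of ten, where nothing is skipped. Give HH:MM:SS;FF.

00:01:05;07

Each 10-minute DF block holds 10 × 60 × 30 − 9 × 2 = 17982 frames. 1955 ÷ 17982 → 0 full blocks, remainder 1955.
Within the partial block the first minute is 1800 frames and each further minute 1798, so 1 further minute boundary passed. Total skipped labels = 18 × 0 + 2 × 1 = 2.
Non-drop label index = 1955 + 2 = 1957; at 30 labels/s that is 00:01:05:07, i.e. DF 00:01:05;07.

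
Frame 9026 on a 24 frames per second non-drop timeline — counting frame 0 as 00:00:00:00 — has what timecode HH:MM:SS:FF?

00:06:16:02

9026 ÷ 24 = 376 full seconds, remainder 2 frames.
376 s = 0 h 6 min 16 s.
Timecode: 00:06:16:02.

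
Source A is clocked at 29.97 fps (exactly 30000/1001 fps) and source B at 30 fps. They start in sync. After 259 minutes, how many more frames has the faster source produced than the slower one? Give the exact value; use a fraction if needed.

259 min = 15540 s.
A emits 30000/1001 × 15540 = 66600000/143 frames; B emits 30 × 15540 = 466200.
Difference = 66600/143 frames (≈ 465.7343); B is ahead of A.

66600/143 frames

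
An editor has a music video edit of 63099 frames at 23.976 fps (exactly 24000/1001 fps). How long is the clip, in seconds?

Running time = 63099 / (24000/1001) = 2631.754125 s.

2631.754125 seconds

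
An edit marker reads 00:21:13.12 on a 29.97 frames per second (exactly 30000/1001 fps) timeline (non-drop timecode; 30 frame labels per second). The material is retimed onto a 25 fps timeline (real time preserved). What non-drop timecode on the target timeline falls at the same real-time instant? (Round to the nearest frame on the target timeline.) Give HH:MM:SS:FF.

00:21:14:17

Source frame index: (0×3600 + 21×60 + 13) × 30 + 12 = 38202.
Real time: 38202 / (30000/1001) = 6373367/5000 s.
Target frame: (6373367/5000) × (25) = 6373367/200 ≈ 31866.835 → 31867.
At 25 labels/s: frame 31867 → 00:21:14:17.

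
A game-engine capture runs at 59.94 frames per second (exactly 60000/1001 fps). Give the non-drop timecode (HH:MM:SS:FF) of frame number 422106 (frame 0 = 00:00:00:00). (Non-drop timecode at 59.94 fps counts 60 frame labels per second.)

01:57:15:06

422106 ÷ 60 = 7035 full seconds, remainder 6 frames.
7035 s = 1 h 57 min 15 s.
Timecode: 01:57:15:06.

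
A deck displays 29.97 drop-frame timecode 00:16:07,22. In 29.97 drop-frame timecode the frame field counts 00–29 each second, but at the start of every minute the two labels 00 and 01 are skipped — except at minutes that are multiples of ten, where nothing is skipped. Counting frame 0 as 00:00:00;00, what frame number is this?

29002

As if non-drop at 30 labels/s: (0 × 3600 + 16 × 60 + 7) × 30 + 22 = 29032.
Minute boundaries passed: 16; those not divisible by 10: 16 − 1 = 15; dropped labels = 2 × 15 = 30.
Actual frame index = 29032 − 30 = 29002.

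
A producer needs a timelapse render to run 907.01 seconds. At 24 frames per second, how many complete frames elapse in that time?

Frames = 907.01 × 24 = 544206/25 ≈ 21768.2400.
Complete frames: 21768.

21768 frames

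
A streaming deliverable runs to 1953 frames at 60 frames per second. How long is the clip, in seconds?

Running time = 1953 / (60) = 32.55 s.

32.55 seconds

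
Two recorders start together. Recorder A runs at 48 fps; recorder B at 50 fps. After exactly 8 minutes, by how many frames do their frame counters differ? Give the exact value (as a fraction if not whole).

8 min = 480 s.
A emits 48 × 480 = 23040 frames; B emits 50 × 480 = 24000.
Difference = 960 frames; B is ahead of A.

960 frames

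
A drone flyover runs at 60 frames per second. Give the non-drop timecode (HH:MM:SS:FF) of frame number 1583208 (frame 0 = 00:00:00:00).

07:19:46:48

1583208 ÷ 60 = 26386 full seconds, remainder 48 frames.
26386 s = 7 h 19 min 46 s.
Timecode: 07:19:46:48.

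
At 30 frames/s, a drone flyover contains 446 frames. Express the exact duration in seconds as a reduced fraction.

Running time = 446 ÷ (30) = 446 × 1/30 = 223/15 s.

223/15 seconds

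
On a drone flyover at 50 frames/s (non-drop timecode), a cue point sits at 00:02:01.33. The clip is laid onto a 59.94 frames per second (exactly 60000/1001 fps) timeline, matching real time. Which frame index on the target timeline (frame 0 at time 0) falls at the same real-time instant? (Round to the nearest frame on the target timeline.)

Source frame index: (0×3600 + 2×60 + 1) × 50 + 33 = 6083.
Real time: 6083 / (50) = 6083/50 s.
Target frame: (6083/50) × (60000/1001) = 94800/13 ≈ 7292.308 → 7292.

frame 7292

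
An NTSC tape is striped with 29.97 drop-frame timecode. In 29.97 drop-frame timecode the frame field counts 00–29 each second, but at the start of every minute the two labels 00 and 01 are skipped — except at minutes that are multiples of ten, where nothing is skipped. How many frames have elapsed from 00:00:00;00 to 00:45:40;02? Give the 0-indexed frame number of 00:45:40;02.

As if non-drop at 30 labels/s: (0 × 3600 + 45 × 60 + 40) × 30 + 2 = 82202.
Minute boundaries passed: 45; those not divisible by 10: 45 − 4 = 41; dropped labels = 2 × 41 = 82.
Actual frame index = 82202 − 82 = 82120.

82120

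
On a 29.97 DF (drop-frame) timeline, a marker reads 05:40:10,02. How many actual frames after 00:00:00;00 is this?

611690

As if non-drop at 30 labels/s: (5 × 3600 + 40 × 60 + 10) × 30 + 2 = 612302.
Minute boundaries passed: 340; those not divisible by 10: 340 − 34 = 306; dropped labels = 2 × 306 = 612.
Actual frame index = 612302 − 612 = 611690.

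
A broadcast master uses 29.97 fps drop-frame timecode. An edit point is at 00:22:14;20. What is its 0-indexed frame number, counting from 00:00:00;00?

40000

As if non-drop at 30 labels/s: (0 × 3600 + 22 × 60 + 14) × 30 + 20 = 40040.
Minute boundaries passed: 22; those not divisible by 10: 22 − 2 = 20; dropped labels = 2 × 20 = 40.
Actual frame index = 40040 − 40 = 40000.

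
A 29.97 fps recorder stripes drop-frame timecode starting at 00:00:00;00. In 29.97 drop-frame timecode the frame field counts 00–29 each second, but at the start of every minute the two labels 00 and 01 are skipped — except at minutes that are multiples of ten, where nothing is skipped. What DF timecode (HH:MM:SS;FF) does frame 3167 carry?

Each 10-minute DF block holds 10 × 60 × 30 − 9 × 2 = 17982 frames. 3167 ÷ 17982 → 0 full blocks, remainder 3167.
Within the partial block the first minute is 1800 frames and each further minute 1798, so 1 further minute boundary passed. Total skipped labels = 18 × 0 + 2 × 1 = 2.
Non-drop label index = 3167 + 2 = 3169; at 30 labels/s that is 00:01:45:19, i.e. DF 00:01:45;19.

00:01:45;19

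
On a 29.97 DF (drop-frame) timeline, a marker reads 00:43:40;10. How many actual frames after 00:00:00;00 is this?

As if non-drop at 30 labels/s: (0 × 3600 + 43 × 60 + 40) × 30 + 10 = 78610.
Minute boundaries passed: 43; those not divisible by 10: 43 − 4 = 39; dropped labels = 2 × 39 = 78.
Actual frame index = 78610 − 78 = 78532.

78532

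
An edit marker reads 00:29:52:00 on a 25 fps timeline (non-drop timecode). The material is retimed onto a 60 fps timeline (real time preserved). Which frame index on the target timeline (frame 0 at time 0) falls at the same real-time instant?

frame 107520

Source frame index: (0×3600 + 29×60 + 52) × 25 + 0 = 44800.
Real time: 44800 / (25) = 1792 s.
Target frame: (1792) × (60) = 107520.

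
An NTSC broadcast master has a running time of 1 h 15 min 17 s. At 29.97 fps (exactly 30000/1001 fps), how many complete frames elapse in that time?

135374 frames

1 h 15 min 17 s = 4517 s.
Frames = 4517 × 30000/1001 = 135510000/1001 ≈ 135374.6254.
Complete frames: 135374.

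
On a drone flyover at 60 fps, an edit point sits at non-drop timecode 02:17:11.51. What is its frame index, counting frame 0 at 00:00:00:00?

Total seconds to the label: (2 × 3600 + 17 × 60 + 11) = 8231.
Frame index = 8231 × 60 + 51 = 493911.

493911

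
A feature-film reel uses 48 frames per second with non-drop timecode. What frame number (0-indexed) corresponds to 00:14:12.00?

40896

Total seconds to the label: (0 × 3600 + 14 × 60 + 12) = 852.
Frame index = 852 × 48 + 0 = 40896.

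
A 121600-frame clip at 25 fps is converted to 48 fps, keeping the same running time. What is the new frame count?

233472 frames

Target frames = source frames × (target rate / source rate) = 121600 × (48)/(25) = 121600 × 48/25 = 233472.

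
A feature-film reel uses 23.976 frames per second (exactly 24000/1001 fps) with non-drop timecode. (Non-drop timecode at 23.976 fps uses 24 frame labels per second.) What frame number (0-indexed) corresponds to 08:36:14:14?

Total seconds to the label: (8 × 3600 + 36 × 60 + 14) = 30974.
Frame index = 30974 × 24 + 14 = 743390.

743390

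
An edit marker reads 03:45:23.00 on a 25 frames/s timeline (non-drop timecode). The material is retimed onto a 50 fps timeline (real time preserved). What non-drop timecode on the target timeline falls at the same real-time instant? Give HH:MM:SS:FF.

Source frame index: (3×3600 + 45×60 + 23) × 25 + 0 = 338075.
Real time: 338075 / (25) = 13523 s.
Target frame: (13523) × (50) = 676150.
At 50 labels/s: frame 676150 → 03:45:23:00.

03:45:23:00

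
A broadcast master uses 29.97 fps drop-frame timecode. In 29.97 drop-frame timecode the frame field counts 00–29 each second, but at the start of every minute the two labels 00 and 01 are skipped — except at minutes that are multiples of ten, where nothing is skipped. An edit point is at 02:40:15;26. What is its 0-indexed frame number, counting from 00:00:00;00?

288188

As if non-drop at 30 labels/s: (2 × 3600 + 40 × 60 + 15) × 30 + 26 = 288476.
Minute boundaries passed: 160; those not divisible by 10: 160 − 16 = 144; dropped labels = 2 × 144 = 288.
Actual frame index = 288476 − 288 = 288188.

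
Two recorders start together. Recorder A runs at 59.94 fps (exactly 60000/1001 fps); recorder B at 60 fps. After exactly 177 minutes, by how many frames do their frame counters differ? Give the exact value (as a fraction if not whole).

177 min = 10620 s.
A emits 60000/1001 × 10620 = 637200000/1001 frames; B emits 60 × 10620 = 637200.
Difference = 637200/1001 frames (≈ 636.5634); B is ahead of A.

637200/1001 frames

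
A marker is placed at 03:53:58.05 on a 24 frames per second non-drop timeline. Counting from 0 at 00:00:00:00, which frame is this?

Total seconds to the label: (3 × 3600 + 53 × 60 + 58) = 14038.
Frame index = 14038 × 24 + 5 = 336917.

frame 336917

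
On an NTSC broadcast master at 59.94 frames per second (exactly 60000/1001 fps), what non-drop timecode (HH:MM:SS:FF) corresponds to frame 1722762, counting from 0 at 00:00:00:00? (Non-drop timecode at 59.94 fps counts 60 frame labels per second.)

1722762 ÷ 60 = 28712 full seconds, remainder 42 frames.
28712 s = 7 h 58 min 32 s.
Timecode: 07:58:32:42.

07:58:32:42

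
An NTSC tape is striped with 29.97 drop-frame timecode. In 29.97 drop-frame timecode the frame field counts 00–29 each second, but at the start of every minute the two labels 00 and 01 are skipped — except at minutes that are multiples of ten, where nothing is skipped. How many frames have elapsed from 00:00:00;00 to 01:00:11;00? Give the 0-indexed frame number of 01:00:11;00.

Complete 10-minute blocks: 6, each 17982 frames → 107892.
Remaining 0 whole minutes in the current block: 0 frames.
Within the current minute: 11 × 30 + 0 = 330. Total = 107892 + 0 + 330 = 108222.

108222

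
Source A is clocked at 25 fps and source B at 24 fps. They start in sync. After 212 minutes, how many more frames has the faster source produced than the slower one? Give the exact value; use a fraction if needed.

12720 frames

212 min = 12720 s.
A emits 25 × 12720 = 318000 frames; B emits 24 × 12720 = 305280.
Difference = 12720 frames; B is behind A.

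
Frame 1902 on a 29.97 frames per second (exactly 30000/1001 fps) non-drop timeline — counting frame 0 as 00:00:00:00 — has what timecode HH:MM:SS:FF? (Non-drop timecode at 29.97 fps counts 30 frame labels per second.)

1902 ÷ 30 = 63 full seconds, remainder 12 frames.
63 s = 0 h 1 min 3 s.
Timecode: 00:01:03:12.

00:01:03:12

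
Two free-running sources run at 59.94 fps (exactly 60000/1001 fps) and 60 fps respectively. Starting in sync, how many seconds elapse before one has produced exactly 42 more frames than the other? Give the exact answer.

The gap grows by |60 − 60000/1001| = 60/1001 frames per second.
Time for a 42-frame gap: 42 ÷ (60/1001) = 700.7 s.

700.7 seconds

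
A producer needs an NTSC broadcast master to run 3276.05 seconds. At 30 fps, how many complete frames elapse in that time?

98281 frames

Frames = 3276.05 × 30 = 196563/2 ≈ 98281.5000.
Complete frames: 98281.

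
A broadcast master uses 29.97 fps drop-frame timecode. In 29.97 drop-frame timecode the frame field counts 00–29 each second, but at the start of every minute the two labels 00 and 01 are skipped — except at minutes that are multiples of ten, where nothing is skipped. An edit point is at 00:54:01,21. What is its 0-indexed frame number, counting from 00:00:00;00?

97153

As if non-drop at 30 labels/s: (0 × 3600 + 54 × 60 + 1) × 30 + 21 = 97251.
Minute boundaries passed: 54; those not divisible by 10: 54 − 5 = 49; dropped labels = 2 × 49 = 98.
Actual frame index = 97251 − 98 = 97153.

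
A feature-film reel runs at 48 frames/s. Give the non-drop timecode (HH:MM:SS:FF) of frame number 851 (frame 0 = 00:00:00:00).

00:00:17:35

851 ÷ 48 = 17 full seconds, remainder 35 frames.
17 s = 0 h 0 min 17 s.
Timecode: 00:00:17:35.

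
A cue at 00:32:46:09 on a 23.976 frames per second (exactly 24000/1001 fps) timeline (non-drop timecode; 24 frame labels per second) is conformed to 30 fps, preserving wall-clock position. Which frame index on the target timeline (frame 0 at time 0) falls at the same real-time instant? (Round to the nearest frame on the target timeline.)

frame 59050

Source frame index: (0×3600 + 32×60 + 46) × 24 + 9 = 47193.
Real time: 47193 / (24000/1001) = 15746731/8000 s.
Target frame: (15746731/8000) × (30) = 47240193/800 ≈ 59050.241 → 59050.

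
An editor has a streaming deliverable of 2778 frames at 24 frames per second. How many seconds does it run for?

Running time = 2778 / (24) = 115.75 s.

115.75 seconds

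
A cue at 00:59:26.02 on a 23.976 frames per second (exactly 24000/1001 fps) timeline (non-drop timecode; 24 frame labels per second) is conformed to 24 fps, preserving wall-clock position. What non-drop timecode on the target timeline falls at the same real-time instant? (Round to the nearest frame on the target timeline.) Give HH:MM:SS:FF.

Source frame index: (0×3600 + 59×60 + 26) × 24 + 2 = 85586.
Real time: 85586 / (24000/1001) = 42835793/12000 s.
Target frame: (42835793/12000) × (24) = 42835793/500 ≈ 85671.586 → 85672.
At 24 labels/s: frame 85672 → 00:59:29:16.

00:59:29:16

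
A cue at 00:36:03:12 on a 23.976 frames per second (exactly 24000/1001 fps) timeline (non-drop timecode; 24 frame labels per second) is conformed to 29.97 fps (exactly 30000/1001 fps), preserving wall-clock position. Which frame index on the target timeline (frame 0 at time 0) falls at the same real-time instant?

Source frame index: (0×3600 + 36×60 + 3) × 24 + 12 = 51924.
Real time: 51924 / (24000/1001) = 4331327/2000 s.
Target frame: (4331327/2000) × (30000/1001) = 64905.

frame 64905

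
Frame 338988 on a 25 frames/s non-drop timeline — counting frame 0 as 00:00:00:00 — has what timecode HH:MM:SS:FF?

03:45:59:13

338988 ÷ 25 = 13559 full seconds, remainder 13 frames.
13559 s = 3 h 45 min 59 s.
Timecode: 03:45:59:13.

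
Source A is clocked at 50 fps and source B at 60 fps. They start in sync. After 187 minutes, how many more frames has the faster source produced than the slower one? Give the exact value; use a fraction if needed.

187 min = 11220 s.
A emits 50 × 11220 = 561000 frames; B emits 60 × 11220 = 673200.
Difference = 112200 frames; B is ahead of A.

112200 frames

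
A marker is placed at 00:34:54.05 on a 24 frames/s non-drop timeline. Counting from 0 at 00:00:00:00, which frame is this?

Total seconds to the label: (0 × 3600 + 34 × 60 + 54) = 2094.
Frame index = 2094 × 24 + 5 = 50261.

50261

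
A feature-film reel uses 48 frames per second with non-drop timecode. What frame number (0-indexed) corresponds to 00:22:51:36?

frame 65844

Total seconds to the label: (0 × 3600 + 22 × 60 + 51) = 1371.
Frame index = 1371 × 48 + 36 = 65844.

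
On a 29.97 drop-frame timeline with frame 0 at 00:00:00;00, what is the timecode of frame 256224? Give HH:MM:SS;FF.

Ten DF minutes hold 17982 frames, so frame 256224 lies in block 14 (frames 251748–269729) with 4476 frames into that block.
The block's first minute is 1800 frames and the rest 1798 each; 4476 frames reaches minute 2, so 14 × 18 + 2 × 2 = 256 labels have been skipped so far.
Adding those back, label number 256224 + 256 = 256480 at 30 labels/s is 8549 s + 10 f = 2 h 22 min 29 s frame 10, i.e. 02:22:29;10.

02:22:29;10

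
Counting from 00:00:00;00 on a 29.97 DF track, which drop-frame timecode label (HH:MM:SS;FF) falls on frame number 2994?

Ten DF minutes hold 17982 frames, so frame 2994 lies in block 0 (frames 0–17981) with 2994 frames into that block.
The block's first minute is 1800 frames and the rest 1798 each; 2994 frames reaches minute 1, so 0 × 18 + 1 × 2 = 2 labels have been skipped so far.
Adding those back, label number 2994 + 2 = 2996 at 30 labels/s is 99 s + 26 f = 0 h 1 min 39 s frame 26, i.e. 00:01:39;26.

00:01:39;26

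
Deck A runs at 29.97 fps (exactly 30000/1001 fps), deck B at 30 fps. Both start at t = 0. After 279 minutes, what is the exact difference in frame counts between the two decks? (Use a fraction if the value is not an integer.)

502200/1001 frames

279 min = 16740 s.
A emits 30000/1001 × 16740 = 502200000/1001 frames; B emits 30 × 16740 = 502200.
Difference = 502200/1001 frames (≈ 501.6983); B is ahead of A.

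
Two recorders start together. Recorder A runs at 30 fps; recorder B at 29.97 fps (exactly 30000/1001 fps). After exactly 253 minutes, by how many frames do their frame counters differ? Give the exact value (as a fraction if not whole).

253 min = 15180 s.
A emits 30 × 15180 = 455400 frames; B emits 30000/1001 × 15180 = 41400000/91.
Difference = 41400/91 frames (≈ 454.9451); B is behind A.

41400/91 frames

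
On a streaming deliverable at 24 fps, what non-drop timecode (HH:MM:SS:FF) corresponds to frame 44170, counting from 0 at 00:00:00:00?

44170 ÷ 24 = 1840 full seconds, remainder 10 frames.
1840 s = 0 h 30 min 40 s.
Timecode: 00:30:40:10.

00:30:40:10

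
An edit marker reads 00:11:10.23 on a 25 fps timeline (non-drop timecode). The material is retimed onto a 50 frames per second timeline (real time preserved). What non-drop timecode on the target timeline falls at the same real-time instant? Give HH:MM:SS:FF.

00:11:10:46

Source frame index: (0×3600 + 11×60 + 10) × 25 + 23 = 16773.
Real time: 16773 / (25) = 16773/25 s.
Target frame: (16773/25) × (50) = 33546.
At 50 labels/s: frame 33546 → 00:11:10:46.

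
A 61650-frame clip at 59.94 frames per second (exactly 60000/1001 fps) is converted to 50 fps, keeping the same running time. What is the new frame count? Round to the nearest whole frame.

51426 frames

Frames at target rate = 61650 × (50) / (60000/1001) = 411411/8 ≈ 51426.375.
Nearest whole frame: 51426.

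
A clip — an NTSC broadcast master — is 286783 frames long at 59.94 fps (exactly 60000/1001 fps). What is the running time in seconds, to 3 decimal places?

4784.496 seconds

Running time = 286783 × 1001/60000 = 287069783/60000 s ≈ 4784.496 s.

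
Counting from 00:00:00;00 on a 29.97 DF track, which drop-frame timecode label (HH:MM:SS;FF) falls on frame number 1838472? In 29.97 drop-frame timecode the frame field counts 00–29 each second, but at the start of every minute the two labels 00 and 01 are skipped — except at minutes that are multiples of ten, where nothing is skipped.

17:02:23;22

Each 10-minute DF block holds 10 × 60 × 30 − 9 × 2 = 17982 frames. 1838472 ÷ 17982 → 102 full blocks, remainder 4308.
Within the partial block the first minute is 1800 frames and each further minute 1798, so 2 further minute boundaries passed. Total skipped labels = 18 × 102 + 2 × 2 = 1840.
Non-drop label index = 1838472 + 1840 = 1840312; at 30 labels/s that is 17:02:23:22, i.e. DF 17:02:23;22.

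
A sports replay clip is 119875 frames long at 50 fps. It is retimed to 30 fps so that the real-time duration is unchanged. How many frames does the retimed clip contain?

71925 frames

Target frames = source frames × (target rate / source rate) = 119875 × (30)/(50) = 119875 × 3/5 = 71925.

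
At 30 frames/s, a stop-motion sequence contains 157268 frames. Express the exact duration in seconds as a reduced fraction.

Running time = 157268 ÷ (30) = 157268 × 1/30 = 78634/15 s.

78634/15 seconds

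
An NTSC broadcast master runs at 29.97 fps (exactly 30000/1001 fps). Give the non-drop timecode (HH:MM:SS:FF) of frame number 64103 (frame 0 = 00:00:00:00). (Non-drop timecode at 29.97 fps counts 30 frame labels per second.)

64103 ÷ 30 = 2136 full seconds, remainder 23 frames.
2136 s = 0 h 35 min 36 s.
Timecode: 00:35:36:23.

00:35:36:23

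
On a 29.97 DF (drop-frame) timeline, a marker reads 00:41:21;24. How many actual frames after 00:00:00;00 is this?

74380

As if non-drop at 30 labels/s: (0 × 3600 + 41 × 60 + 21) × 30 + 24 = 74454.
Minute boundaries passed: 41; those not divisible by 10: 41 − 4 = 37; dropped labels = 2 × 37 = 74.
Actual frame index = 74454 − 74 = 74380.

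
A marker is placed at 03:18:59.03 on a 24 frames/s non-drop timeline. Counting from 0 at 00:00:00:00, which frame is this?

286539

Total seconds to the label: (3 × 3600 + 18 × 60 + 59) = 11939.
Frame index = 11939 × 24 + 3 = 286539.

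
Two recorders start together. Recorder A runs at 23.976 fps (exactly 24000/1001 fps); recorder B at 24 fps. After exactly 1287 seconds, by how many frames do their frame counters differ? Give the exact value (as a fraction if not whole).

216/7 frames

A emits 24000/1001 × 1287 = 216000/7 frames; B emits 24 × 1287 = 30888.
Difference = 216/7 frames (≈ 30.8571); B is ahead of A.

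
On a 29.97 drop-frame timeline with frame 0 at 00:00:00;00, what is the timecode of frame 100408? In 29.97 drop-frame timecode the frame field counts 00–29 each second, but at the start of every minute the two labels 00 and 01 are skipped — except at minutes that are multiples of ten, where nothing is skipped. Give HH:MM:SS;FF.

00:55:50;08

Ten DF minutes hold 17982 frames, so frame 100408 lies in block 5 (frames 89910–107891) with 10498 frames into that block.
The block's first minute is 1800 frames and the rest 1798 each; 10498 frames reaches minute 5, so 5 × 18 + 5 × 2 = 100 labels have been skipped so far.
Adding those back, label number 100408 + 100 = 100508 at 30 labels/s is 3350 s + 8 f = 0 h 55 min 50 s frame 8, i.e. 00:55:50;08.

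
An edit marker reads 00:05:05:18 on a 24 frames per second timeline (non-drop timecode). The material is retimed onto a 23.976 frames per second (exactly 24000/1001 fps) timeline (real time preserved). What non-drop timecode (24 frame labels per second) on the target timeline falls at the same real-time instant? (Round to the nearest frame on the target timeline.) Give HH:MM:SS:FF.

Source frame index: (0×3600 + 5×60 + 5) × 24 + 18 = 7338.
Real time: 7338 / (24) = 1223/4 s.
Target frame: (1223/4) × (24000/1001) = 7338000/1001 ≈ 7330.669 → 7331.
At 24 labels/s: frame 7331 → 00:05:05:11.

00:05:05:11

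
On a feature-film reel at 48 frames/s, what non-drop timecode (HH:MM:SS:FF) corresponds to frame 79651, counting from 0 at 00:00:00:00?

79651 ÷ 48 = 1659 full seconds, remainder 19 frames.
1659 s = 0 h 27 min 39 s.
Timecode: 00:27:39:19.

00:27:39:19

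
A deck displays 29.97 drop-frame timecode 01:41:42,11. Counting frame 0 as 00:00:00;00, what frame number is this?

182889

As if non-drop at 30 labels/s: (1 × 3600 + 41 × 60 + 42) × 30 + 11 = 183071.
Minute boundaries passed: 101; those not divisible by 10: 101 − 10 = 91; dropped labels = 2 × 91 = 182.
Actual frame index = 183071 − 182 = 182889.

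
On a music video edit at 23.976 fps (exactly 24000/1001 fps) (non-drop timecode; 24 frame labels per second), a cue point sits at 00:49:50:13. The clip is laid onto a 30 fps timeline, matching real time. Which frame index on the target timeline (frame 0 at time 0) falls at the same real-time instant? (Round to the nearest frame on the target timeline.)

Source frame index: (0×3600 + 49×60 + 50) × 24 + 13 = 71773.
Real time: 71773 / (24000/1001) = 71844773/24000 s.
Target frame: (71844773/24000) × (30) = 71844773/800 ≈ 89805.966 → 89806.

frame 89806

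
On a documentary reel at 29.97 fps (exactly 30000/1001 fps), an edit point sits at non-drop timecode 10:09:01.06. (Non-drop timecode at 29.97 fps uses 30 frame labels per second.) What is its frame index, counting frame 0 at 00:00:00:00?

Total seconds to the label: (10 × 3600 + 9 × 60 + 1) = 36541.
Frame index = 36541 × 30 + 6 = 1096236.

frame 1096236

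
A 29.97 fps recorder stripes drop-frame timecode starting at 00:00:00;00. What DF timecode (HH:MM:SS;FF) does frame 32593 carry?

Each 10-minute DF block holds 10 × 60 × 30 − 9 × 2 = 17982 frames. 32593 ÷ 17982 → 1 full block, remainder 14611.
Within the partial block the first minute is 1800 frames and each further minute 1798, so 8 further minute boundaries passed. Total skipped labels = 18 × 1 + 2 × 8 = 34.
Non-drop label index = 32593 + 34 = 32627; at 30 labels/s that is 00:18:07:17, i.e. DF 00:18:07;17.

00:18:07;17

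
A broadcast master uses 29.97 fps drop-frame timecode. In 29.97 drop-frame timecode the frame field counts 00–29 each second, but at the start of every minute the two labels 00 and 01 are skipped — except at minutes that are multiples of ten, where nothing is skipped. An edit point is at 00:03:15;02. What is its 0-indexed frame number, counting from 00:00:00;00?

5846

Complete 10-minute blocks: 0, each 17982 frames → 0.
Remaining 3 whole minutes in the current block: 1800 + 2 × 1798 = 5396 frames.
Within the current minute: 15 × 30 + 2 − 2 = 450 (labels ;00/;01 skipped at this minute). Total = 0 + 5396 + 450 = 5846.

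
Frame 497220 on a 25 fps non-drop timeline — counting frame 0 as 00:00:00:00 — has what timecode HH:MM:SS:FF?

497220 ÷ 25 = 19888 full seconds, remainder 20 frames.
19888 s = 5 h 31 min 28 s.
Timecode: 05:31:28:20.

05:31:28:20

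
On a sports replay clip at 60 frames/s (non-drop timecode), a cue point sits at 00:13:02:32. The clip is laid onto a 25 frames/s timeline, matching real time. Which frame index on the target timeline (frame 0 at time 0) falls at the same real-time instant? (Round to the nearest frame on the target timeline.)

Source frame index: (0×3600 + 13×60 + 2) × 60 + 32 = 46952.
Real time: 46952 / (60) = 11738/15 s.
Target frame: (11738/15) × (25) = 58690/3 ≈ 19563.333 → 19563.

frame 19563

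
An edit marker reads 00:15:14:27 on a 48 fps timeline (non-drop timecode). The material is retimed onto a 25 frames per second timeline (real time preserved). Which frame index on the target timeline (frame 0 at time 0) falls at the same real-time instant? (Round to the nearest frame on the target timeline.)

Source frame index: (0×3600 + 15×60 + 14) × 48 + 27 = 43899.
Real time: 43899 / (48) = 14633/16 s.
Target frame: (14633/16) × (25) = 365825/16 ≈ 22864.062 → 22864.

frame 22864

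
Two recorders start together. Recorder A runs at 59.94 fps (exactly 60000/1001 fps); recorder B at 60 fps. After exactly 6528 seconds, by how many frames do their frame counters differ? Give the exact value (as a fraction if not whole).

A emits 60000/1001 × 6528 = 391680000/1001 frames; B emits 60 × 6528 = 391680.
Difference = 391680/1001 frames (≈ 391.2887); B is ahead of A.

391680/1001 frames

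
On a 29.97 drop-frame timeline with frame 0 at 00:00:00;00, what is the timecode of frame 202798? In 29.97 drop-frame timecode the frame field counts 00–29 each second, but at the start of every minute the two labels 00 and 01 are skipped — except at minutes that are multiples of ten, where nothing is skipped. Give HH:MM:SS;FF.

01:52:46;20

Each 10-minute DF block holds 10 × 60 × 30 − 9 × 2 = 17982 frames. 202798 ÷ 17982 → 11 full blocks, remainder 4996.
Within the partial block the first minute is 1800 frames and each further minute 1798, so 2 further minute boundaries passed. Total skipped labels = 18 × 11 + 2 × 2 = 202.
Non-drop label index = 202798 + 202 = 203000; at 30 labels/s that is 01:52:46:20, i.e. DF 01:52:46;20.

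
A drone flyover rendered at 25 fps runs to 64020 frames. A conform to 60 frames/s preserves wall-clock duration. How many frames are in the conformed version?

153648 frames

Target frames = source frames × (target rate / source rate) = 64020 × (60)/(25) = 64020 × 12/5 = 153648.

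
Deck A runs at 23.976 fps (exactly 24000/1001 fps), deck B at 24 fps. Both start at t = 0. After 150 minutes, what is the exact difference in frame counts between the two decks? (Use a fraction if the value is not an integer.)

150 min = 9000 s.
A emits 24000/1001 × 9000 = 216000000/1001 frames; B emits 24 × 9000 = 216000.
Difference = 216000/1001 frames (≈ 215.7842); B is ahead of A.

216000/1001 frames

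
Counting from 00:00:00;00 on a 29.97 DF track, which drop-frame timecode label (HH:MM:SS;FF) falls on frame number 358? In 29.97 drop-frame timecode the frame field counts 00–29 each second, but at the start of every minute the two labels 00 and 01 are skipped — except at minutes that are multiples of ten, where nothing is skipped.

00:00:11;28

Each 10-minute DF block holds 10 × 60 × 30 − 9 × 2 = 17982 frames. 358 ÷ 17982 → 0 full blocks, remainder 358.
Within the partial block the first minute is 1800 frames and each further minute 1798, so 0 further minute boundaries passed. Total skipped labels = 18 × 0 + 2 × 0 = 0.
Non-drop label index = 358 + 0 = 358; at 30 labels/s that is 00:00:11:28, i.e. DF 00:00:11;28.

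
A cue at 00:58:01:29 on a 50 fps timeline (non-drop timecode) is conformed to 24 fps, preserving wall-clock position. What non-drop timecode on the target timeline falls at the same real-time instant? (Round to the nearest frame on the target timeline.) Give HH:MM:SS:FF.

Source frame index: (0×3600 + 58×60 + 1) × 50 + 29 = 174079.
Real time: 174079 / (50) = 174079/50 s.
Target frame: (174079/50) × (24) = 2088948/25 ≈ 83557.920 → 83558.
At 24 labels/s: frame 83558 → 00:58:01:14.

00:58:01:14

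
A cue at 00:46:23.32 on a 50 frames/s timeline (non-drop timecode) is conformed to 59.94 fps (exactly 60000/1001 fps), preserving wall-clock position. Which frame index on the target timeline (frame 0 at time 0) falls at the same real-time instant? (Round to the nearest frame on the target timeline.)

Source frame index: (0×3600 + 46×60 + 23) × 50 + 32 = 139182.
Real time: 139182 / (50) = 69591/25 s.
Target frame: (69591/25) × (60000/1001) = 167018400/1001 ≈ 166851.548 → 166852.

frame 166852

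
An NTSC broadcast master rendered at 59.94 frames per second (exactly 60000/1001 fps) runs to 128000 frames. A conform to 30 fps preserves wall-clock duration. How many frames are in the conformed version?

64064 frames

Target frames = source frames × (target rate / source rate) = 128000 × (30)/(60000/1001) = 128000 × 1001/2000 = 64064.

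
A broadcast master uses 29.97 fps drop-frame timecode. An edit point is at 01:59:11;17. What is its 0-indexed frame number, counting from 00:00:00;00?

Complete 10-minute blocks: 11, each 17982 frames → 197802.
Remaining 9 whole minutes in the current block: 1800 + 8 × 1798 = 16184 frames.
Within the current minute: 11 × 30 + 17 − 2 = 345 (labels ;00/;01 skipped at this minute). Total = 197802 + 16184 + 345 = 214331.

214331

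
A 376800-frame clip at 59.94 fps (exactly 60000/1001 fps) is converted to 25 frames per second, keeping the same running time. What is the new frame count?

157157 frames

Target frames = source frames × (target rate / source rate) = 376800 × (25)/(60000/1001) = 376800 × 1001/2400 = 157157.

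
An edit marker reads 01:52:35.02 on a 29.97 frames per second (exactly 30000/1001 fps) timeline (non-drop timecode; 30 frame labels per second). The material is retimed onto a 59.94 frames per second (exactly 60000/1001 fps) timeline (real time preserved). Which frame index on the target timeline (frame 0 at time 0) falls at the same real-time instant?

Source frame index: (1×3600 + 52×60 + 35) × 30 + 2 = 202652.
Real time: 202652 / (30000/1001) = 50713663/7500 s.
Target frame: (50713663/7500) × (60000/1001) = 405304.

frame 405304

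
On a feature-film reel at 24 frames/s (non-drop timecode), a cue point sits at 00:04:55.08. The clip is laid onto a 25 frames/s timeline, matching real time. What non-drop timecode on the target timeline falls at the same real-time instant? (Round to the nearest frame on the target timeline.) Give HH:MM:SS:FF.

00:04:55:08

Source frame index: (0×3600 + 4×60 + 55) × 24 + 8 = 7088.
Real time: 7088 / (24) = 886/3 s.
Target frame: (886/3) × (25) = 22150/3 ≈ 7383.333 → 7383.
At 25 labels/s: frame 7383 → 00:04:55:08.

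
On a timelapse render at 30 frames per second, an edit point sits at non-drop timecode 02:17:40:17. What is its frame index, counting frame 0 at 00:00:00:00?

Total seconds to the label: (2 × 3600 + 17 × 60 + 40) = 8260.
Frame index = 8260 × 30 + 17 = 247817.

247817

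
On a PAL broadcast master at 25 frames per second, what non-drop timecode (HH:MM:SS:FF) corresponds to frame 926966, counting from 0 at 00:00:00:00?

926966 ÷ 25 = 37078 full seconds, remainder 16 frames.
37078 s = 10 h 17 min 58 s.
Timecode: 10:17:58:16.

10:17:58:16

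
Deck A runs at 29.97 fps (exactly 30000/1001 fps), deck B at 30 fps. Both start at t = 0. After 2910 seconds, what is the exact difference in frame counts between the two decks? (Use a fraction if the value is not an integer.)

87300/1001 frames

A emits 30000/1001 × 2910 = 87300000/1001 frames; B emits 30 × 2910 = 87300.
Difference = 87300/1001 frames (≈ 87.2128); B is ahead of A.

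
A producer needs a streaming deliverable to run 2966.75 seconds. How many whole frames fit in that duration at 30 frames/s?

Frames = 2966.75 × 30 = 178005/2 ≈ 89002.5000.
Complete frames: 89002.

89002 frames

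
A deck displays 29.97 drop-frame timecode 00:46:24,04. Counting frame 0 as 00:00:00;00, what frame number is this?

Complete 10-minute blocks: 4, each 17982 frames → 71928.
Remaining 6 whole minutes in the current block: 1800 + 5 × 1798 = 10790 frames.
Within the current minute: 24 × 30 + 4 − 2 = 722 (labels ;00/;01 skipped at this minute). Total = 71928 + 10790 + 722 = 83440.

83440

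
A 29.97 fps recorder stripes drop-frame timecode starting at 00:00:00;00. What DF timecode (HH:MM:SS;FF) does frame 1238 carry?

Ten DF minutes hold 17982 frames, so frame 1238 lies in block 0 (frames 0–17981) with 1238 frames into that block.
The block's first minute is 1800 frames and the rest 1798 each; 1238 frames reaches minute 0, so 0 × 18 + 0 × 2 = 0 labels have been skipped so far.
Adding those back, label number 1238 + 0 = 1238 at 30 labels/s is 41 s + 8 f = 0 h 0 min 41 s frame 8, i.e. 00:00:41;08.

00:00:41;08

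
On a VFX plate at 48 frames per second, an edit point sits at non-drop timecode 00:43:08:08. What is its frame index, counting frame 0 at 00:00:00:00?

Total seconds to the label: (0 × 3600 + 43 × 60 + 8) = 2588.
Frame index = 2588 × 48 + 8 = 124232.

124232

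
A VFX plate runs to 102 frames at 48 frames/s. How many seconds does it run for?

2.125 seconds

Running time = 102 / (48) = 2.125 s.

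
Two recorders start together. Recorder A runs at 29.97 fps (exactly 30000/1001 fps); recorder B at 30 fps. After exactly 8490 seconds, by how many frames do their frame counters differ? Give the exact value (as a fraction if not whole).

A emits 30000/1001 × 8490 = 254700000/1001 frames; B emits 30 × 8490 = 254700.
Difference = 254700/1001 frames (≈ 254.4456); B is ahead of A.

254700/1001 frames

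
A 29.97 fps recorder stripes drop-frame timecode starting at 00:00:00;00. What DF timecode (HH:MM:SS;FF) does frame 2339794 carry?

21:41:11;06

Each 10-minute DF block holds 10 × 60 × 30 − 9 × 2 = 17982 frames. 2339794 ÷ 17982 → 130 full blocks, remainder 2134.
Within the partial block the first minute is 1800 frames and each further minute 1798, so 1 further minute boundary passed. Total skipped labels = 18 × 130 + 2 × 1 = 2342.
Non-drop label index = 2339794 + 2342 = 2342136; at 30 labels/s that is 21:41:11:06, i.e. DF 21:41:11;06.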